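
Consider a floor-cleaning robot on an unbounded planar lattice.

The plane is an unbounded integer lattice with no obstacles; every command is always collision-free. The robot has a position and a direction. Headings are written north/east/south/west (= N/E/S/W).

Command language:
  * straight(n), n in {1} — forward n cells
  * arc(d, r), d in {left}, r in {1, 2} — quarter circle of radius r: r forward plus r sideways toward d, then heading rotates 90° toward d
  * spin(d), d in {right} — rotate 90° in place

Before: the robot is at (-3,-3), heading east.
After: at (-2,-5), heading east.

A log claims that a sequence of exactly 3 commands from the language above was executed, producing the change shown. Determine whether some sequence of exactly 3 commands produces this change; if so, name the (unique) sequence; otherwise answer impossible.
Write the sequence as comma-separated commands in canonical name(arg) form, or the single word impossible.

key: still facing E at the end — net rotation zero over 3 steps
initial: at (-3,-3), heading east
t=1 spin(right) ⇒ at (-3,-3), heading south
t=2 straight(1) ⇒ at (-3,-4), heading south
t=3 arc(left, 1) ⇒ at (-2,-5), heading east
all 64 alternatives checked — unique.

spin(right), straight(1), arc(left, 1)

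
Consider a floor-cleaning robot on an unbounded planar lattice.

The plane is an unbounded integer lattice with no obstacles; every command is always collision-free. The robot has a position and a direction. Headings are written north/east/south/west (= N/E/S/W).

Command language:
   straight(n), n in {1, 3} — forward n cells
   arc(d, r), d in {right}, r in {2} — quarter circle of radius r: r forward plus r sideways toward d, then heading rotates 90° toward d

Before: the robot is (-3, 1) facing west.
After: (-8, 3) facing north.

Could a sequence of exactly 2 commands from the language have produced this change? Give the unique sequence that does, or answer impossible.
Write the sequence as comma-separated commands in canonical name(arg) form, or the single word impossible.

key: running arc(right, 2) before straight(3) would end elsewhere — order is forced
start: (-3, 1) facing west
1. straight(3) → (-6, 1) facing west
2. arc(right, 2) → (-8, 3) facing north
no rival 2-sequence matches.

straight(3), arc(right, 2)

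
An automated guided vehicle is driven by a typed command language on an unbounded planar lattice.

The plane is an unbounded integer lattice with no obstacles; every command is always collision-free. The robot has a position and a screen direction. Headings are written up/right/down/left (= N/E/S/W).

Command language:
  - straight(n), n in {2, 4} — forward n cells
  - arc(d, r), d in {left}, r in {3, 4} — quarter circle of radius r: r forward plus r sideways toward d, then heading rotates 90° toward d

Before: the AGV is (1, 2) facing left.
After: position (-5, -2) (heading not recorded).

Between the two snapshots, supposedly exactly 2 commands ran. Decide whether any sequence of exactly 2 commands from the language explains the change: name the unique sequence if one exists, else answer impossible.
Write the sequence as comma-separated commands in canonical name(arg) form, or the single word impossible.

key: order matters: swapping straight(2) and arc(left, 4) lands elsewhere
begin: (1, 2) facing left
[1] after straight(2): (-1, 2) facing left
[2] after arc(left, 4): (-5, -2) facing down
uniquely the one of 16 2-step routes that fits.

straight(2), arc(left, 4)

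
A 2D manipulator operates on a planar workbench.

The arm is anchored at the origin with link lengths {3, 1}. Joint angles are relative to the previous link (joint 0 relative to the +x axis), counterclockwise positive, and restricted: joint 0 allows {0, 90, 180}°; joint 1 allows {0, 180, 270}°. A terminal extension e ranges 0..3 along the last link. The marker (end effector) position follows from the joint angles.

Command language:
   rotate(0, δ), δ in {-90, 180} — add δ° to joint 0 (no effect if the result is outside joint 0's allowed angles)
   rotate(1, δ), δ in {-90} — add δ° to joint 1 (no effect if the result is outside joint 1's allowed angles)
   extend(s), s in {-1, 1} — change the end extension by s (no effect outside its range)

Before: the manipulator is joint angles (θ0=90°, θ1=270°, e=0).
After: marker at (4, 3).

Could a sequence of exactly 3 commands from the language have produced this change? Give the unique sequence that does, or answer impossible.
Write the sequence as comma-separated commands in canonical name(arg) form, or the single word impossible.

from: joint angles (θ0=90°, θ1=270°, e=0)
[1] after extend(1): joint angles (θ0=90°, θ1=270°, e=1)
[2] after extend(1): joint angles (θ0=90°, θ1=270°, e=2)
[3] after extend(1): joint angles (θ0=90°, θ1=270°, e=3)
uniquely the one of 125 3-step routes that fits.

extend(1), extend(1), extend(1)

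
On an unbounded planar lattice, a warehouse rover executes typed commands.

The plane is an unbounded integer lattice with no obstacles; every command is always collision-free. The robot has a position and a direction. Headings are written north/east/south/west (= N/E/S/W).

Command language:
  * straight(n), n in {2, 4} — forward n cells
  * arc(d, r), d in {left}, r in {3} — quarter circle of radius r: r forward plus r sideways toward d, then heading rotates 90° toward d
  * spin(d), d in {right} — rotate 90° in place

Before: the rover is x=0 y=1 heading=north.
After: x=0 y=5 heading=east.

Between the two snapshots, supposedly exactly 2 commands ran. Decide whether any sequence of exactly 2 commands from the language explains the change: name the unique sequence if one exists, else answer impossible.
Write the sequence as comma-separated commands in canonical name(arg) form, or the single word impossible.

straight(4), spin(right)

key: running spin(right) before straight(4) would end elsewhere — order is forced
t0: x=0 y=1 heading=north
t=1 straight(4) ⇒ x=0 y=5 heading=north
t=2 spin(right) ⇒ x=0 y=5 heading=east
no rival 2-sequence matches.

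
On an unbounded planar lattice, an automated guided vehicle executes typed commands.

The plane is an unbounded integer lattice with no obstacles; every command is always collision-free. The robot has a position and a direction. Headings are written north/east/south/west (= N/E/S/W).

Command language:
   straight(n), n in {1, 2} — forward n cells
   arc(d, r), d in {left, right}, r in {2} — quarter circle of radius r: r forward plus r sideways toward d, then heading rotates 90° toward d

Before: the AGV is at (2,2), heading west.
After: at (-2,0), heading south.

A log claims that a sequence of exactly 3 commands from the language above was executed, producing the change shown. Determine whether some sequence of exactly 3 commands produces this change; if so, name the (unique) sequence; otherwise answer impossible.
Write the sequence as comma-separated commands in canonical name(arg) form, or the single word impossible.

key: cell and facing (now S) both changed — the 3 commands mix motion and turning
t0: at (2,2), heading west
t=1 straight(1) ⇒ at (1,2), heading west
t=2 straight(1) ⇒ at (0,2), heading west
t=3 arc(left, 2) ⇒ at (-2,0), heading south
no other 3-command option fits: unique.

straight(1), straight(1), arc(left, 2)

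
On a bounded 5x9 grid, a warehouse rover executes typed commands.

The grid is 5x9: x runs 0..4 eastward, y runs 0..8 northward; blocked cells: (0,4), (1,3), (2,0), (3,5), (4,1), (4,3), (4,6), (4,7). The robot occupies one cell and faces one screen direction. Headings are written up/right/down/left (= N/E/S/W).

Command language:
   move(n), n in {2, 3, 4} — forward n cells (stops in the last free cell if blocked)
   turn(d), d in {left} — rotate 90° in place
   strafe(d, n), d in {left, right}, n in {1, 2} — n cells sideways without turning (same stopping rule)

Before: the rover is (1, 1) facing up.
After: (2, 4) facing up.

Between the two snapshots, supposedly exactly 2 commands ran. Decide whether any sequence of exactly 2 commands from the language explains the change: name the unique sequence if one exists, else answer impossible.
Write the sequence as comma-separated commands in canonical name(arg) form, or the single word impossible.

strafe(right, 1), move(3)

key: still facing N at the end — nothing in the sequence rotates
start: (1, 1) facing up
step 1 (strafe(right, 1)): (2, 1) facing up
step 2 (move(3)): (2, 4) facing up
no rival 2-sequence matches.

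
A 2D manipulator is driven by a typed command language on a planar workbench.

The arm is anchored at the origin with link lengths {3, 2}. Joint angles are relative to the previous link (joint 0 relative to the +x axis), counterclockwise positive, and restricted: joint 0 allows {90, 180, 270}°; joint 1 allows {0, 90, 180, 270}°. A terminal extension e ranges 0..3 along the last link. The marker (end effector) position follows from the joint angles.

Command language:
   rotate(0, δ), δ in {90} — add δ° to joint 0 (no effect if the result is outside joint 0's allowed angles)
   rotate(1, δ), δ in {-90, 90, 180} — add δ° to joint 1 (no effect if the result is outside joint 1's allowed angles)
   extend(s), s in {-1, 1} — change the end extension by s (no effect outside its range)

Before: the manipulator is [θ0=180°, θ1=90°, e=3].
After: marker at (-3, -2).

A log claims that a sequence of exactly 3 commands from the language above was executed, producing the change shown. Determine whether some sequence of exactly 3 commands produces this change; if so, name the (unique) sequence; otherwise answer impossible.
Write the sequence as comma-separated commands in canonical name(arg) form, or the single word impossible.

extend(-1), extend(-1), extend(-1)

initial: [θ0=180°, θ1=90°, e=3]
1. extend(-1) → [θ0=180°, θ1=90°, e=2]
2. extend(-1) → [θ0=180°, θ1=90°, e=1]
3. extend(-1) → [θ0=180°, θ1=90°, e=0]
no rival 3-sequence matches.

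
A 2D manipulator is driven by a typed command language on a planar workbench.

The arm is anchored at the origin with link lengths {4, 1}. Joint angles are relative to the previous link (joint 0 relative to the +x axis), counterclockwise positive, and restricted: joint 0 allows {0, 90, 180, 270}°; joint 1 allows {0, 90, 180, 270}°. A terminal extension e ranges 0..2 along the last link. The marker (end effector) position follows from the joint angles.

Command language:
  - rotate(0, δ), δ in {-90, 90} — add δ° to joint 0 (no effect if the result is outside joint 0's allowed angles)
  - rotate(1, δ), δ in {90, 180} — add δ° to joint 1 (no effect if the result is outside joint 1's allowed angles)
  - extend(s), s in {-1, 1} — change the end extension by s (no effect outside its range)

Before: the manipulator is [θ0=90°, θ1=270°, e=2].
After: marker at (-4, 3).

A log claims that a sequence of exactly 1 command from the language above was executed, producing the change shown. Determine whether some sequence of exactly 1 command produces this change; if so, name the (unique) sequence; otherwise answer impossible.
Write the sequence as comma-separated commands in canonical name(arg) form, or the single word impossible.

rotate(0, 90)

start: [θ0=90°, θ1=270°, e=2]
1. rotate(0, 90) → [θ0=180°, θ1=270°, e=2]
no other 1-command option fits: unique.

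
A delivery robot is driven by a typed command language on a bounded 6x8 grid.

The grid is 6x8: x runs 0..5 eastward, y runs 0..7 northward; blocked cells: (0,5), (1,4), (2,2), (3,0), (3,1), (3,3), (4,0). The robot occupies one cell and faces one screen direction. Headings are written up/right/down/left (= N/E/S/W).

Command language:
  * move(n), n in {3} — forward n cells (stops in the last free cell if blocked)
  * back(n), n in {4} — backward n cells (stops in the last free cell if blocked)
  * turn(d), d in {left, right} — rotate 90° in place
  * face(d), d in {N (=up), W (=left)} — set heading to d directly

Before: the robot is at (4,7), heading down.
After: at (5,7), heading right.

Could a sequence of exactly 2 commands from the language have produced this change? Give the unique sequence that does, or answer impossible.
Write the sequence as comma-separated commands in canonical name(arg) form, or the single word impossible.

turn(left), move(3)

key: position moved to (5,7) AND the heading swung to E — translation plus rotation needed
initial: at (4,7), heading down
step 1 (turn(left)): at (4,7), heading right
step 2 (move(3)): at (5,7), heading right
no other 2-command option fits: unique.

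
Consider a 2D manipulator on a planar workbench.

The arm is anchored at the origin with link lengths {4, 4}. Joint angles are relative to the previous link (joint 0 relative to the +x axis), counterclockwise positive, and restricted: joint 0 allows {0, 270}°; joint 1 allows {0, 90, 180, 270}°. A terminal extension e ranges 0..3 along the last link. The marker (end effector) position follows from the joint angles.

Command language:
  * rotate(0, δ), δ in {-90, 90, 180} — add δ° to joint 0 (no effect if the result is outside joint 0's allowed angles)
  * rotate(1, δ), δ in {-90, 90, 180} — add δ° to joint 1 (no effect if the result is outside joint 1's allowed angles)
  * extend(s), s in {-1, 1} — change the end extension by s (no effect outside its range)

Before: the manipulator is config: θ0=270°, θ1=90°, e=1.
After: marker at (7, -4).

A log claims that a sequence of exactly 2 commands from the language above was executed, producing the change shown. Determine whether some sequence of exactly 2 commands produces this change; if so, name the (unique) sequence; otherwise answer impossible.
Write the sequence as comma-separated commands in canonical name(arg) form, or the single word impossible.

extend(1), extend(1)

start: config: θ0=270°, θ1=90°, e=1
step 1 (extend(1)): config: θ0=270°, θ1=90°, e=2
step 2 (extend(1)): config: θ0=270°, θ1=90°, e=3
uniquely the one of 64 2-step routes that fits.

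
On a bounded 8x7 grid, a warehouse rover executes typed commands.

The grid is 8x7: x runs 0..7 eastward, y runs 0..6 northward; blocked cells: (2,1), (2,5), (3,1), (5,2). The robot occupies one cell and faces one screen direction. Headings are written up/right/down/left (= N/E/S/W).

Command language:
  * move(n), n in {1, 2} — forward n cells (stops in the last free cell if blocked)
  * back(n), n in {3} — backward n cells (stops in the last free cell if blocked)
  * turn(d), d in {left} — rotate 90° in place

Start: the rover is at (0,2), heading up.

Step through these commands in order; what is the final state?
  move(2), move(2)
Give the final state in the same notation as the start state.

initial: at (0,2), heading up
[1] after move(2): at (0,4), heading up
[2] after move(2): at (0,6), heading up

at (0,6), heading up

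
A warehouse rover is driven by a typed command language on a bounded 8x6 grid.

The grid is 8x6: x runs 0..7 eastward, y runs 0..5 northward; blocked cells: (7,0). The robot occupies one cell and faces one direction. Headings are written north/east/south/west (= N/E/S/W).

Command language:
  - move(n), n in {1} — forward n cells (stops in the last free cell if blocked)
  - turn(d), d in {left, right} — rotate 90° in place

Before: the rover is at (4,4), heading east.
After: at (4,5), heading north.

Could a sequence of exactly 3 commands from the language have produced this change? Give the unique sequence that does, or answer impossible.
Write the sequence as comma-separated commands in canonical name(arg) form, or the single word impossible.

key: running move(1) before turn(left) would end elsewhere — order is forced
from: at (4,4), heading east
t=1 turn(left) ⇒ at (4,4), heading north
t=2 move(1) ⇒ at (4,5), heading north
t=3 move(1) ⇒ at (4,5), heading north
uniquely the one of 27 3-step routes that fits.

turn(left), move(1), move(1)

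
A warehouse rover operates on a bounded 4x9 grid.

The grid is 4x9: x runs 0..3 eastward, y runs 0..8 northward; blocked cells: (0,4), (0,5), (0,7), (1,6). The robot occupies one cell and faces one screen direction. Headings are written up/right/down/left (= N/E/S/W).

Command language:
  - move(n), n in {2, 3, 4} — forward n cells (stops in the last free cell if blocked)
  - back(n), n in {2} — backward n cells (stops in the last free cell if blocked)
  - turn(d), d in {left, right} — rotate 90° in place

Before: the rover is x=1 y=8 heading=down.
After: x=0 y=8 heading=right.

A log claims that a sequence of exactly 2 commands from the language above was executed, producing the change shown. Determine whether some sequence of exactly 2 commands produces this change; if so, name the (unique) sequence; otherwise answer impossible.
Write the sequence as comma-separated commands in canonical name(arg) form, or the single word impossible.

key: back(2) runs into the grid edge before its full distance
initial: x=1 y=8 heading=down
[1] after turn(left): x=1 y=8 heading=right
[2] after back(2): x=0 y=8 heading=right
all 36 alternatives checked — unique.

turn(left), back(2)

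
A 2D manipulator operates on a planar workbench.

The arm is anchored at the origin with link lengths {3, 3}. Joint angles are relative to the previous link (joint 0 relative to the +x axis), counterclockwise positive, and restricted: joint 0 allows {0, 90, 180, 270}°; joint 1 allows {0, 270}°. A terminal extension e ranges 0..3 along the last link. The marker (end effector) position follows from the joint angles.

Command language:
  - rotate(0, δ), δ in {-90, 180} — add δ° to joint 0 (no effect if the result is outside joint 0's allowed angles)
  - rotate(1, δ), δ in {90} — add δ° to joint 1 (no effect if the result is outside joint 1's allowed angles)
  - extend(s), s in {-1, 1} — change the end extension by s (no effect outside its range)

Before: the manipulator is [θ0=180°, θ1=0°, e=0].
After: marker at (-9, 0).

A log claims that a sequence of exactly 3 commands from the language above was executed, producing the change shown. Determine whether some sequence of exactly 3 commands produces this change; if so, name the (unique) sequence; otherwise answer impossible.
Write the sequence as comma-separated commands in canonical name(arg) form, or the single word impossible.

from: [θ0=180°, θ1=0°, e=0]
step 1 (extend(1)): [θ0=180°, θ1=0°, e=1]
step 2 (extend(1)): [θ0=180°, θ1=0°, e=2]
step 3 (extend(1)): [θ0=180°, θ1=0°, e=3]
no other 3-command option fits: unique.

extend(1), extend(1), extend(1)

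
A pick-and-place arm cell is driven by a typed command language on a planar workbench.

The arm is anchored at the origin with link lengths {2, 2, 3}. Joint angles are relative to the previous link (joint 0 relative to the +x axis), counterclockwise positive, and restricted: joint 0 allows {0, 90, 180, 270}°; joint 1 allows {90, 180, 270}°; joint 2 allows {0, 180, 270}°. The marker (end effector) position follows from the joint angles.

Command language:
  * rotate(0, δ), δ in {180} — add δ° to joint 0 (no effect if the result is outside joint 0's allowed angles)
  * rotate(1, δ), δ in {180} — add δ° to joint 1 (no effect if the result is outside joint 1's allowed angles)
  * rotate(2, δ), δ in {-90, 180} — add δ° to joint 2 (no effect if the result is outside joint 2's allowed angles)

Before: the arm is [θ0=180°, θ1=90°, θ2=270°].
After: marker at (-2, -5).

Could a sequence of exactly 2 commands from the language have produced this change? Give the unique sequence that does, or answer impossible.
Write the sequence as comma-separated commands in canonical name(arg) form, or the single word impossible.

rotate(2, -90), rotate(2, 180)

key: order matters: swapping rotate(2, -90) and rotate(2, 180) lands elsewhere
start: [θ0=180°, θ1=90°, θ2=270°]
1. rotate(2, -90) → [θ0=180°, θ1=90°, θ2=180°]
2. rotate(2, 180) → [θ0=180°, θ1=90°, θ2=0°]
uniquely the one of 16 2-step routes that fits.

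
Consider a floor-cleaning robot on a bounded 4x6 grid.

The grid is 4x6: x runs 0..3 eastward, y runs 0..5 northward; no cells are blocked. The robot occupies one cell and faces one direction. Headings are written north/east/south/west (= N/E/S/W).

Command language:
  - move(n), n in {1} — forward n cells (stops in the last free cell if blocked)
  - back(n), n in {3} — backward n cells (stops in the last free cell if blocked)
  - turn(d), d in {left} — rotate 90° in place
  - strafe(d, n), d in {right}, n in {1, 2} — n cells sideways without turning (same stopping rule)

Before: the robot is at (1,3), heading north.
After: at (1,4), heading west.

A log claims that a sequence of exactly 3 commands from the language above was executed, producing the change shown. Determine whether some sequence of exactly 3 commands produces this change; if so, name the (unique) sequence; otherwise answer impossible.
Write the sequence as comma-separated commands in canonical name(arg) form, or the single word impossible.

impossible

every 3-command combo misses the target.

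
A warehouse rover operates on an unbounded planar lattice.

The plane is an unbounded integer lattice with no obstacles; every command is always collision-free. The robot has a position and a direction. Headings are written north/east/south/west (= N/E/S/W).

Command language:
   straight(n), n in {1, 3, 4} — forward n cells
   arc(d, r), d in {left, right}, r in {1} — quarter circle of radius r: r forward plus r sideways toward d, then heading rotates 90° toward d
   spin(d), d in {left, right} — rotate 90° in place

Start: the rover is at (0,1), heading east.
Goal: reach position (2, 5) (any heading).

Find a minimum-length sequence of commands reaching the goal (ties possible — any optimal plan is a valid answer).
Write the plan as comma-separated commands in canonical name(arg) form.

straight(1), arc(left, 1), straight(3)

begin: at (0,1), heading east
t=1 straight(1) ⇒ at (1,1), heading east
t=2 arc(left, 1) ⇒ at (2,2), heading north
t=3 straight(3) ⇒ at (2,5), heading north
minimal: 3 command(s), checked below 3.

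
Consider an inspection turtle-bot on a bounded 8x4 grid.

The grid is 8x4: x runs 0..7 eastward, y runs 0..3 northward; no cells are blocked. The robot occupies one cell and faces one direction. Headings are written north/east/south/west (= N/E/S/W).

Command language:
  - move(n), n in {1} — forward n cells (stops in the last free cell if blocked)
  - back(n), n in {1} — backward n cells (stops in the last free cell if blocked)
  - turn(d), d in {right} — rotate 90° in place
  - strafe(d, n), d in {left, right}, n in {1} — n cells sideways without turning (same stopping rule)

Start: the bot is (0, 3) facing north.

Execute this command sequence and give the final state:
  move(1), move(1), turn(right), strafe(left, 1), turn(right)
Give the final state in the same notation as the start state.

t0: (0, 3) facing north
t=1 move(1) ⇒ (0, 3) facing north
t=2 move(1) ⇒ (0, 3) facing north
t=3 turn(right) ⇒ (0, 3) facing east
t=4 strafe(left, 1) ⇒ (0, 3) facing east
t=5 turn(right) ⇒ (0, 3) facing south

(0, 3) facing south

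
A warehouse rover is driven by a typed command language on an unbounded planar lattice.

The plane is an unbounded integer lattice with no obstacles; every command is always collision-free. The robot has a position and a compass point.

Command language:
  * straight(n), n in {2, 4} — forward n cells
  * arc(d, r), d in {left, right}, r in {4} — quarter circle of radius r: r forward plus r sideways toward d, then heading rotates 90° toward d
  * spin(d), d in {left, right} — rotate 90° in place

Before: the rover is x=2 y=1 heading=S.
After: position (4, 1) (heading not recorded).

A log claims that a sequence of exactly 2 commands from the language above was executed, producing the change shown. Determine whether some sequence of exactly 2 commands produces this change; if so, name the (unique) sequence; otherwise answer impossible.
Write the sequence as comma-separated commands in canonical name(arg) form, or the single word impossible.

spin(left), straight(2)

key: order matters: swapping spin(left) and straight(2) lands elsewhere
begin: x=2 y=1 heading=S
[1] after spin(left): x=2 y=1 heading=E
[2] after straight(2): x=4 y=1 heading=E
all 36 alternatives checked — unique.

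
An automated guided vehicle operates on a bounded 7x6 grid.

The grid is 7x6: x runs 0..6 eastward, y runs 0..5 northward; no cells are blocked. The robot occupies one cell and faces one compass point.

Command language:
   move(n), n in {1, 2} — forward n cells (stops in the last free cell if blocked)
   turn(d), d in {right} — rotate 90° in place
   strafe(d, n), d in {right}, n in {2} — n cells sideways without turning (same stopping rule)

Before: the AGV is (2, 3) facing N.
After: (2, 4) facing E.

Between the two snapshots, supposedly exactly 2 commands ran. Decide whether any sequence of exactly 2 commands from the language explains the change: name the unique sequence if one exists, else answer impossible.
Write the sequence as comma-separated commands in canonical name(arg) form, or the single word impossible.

key: running turn(right) before move(1) would end elsewhere — order is forced
initial: (2, 3) facing N
1. move(1) → (2, 4) facing N
2. turn(right) → (2, 4) facing E
no other 2-command option fits: unique.

move(1), turn(right)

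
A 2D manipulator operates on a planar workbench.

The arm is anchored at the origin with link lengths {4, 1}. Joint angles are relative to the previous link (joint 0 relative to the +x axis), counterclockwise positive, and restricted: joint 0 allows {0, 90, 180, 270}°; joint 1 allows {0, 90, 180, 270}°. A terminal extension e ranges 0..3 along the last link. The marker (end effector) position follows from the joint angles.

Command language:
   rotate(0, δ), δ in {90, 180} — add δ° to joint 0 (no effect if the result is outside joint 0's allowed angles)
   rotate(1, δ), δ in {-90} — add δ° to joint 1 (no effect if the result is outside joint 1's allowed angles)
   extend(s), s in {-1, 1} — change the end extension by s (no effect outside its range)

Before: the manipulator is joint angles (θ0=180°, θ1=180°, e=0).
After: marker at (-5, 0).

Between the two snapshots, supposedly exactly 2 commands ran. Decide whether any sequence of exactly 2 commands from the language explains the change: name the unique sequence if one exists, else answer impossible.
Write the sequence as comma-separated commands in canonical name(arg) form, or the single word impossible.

rotate(1, -90), rotate(1, -90)

begin: joint angles (θ0=180°, θ1=180°, e=0)
1. rotate(1, -90) → joint angles (θ0=180°, θ1=90°, e=0)
2. rotate(1, -90) → joint angles (θ0=180°, θ1=0°, e=0)
no other 2-command option fits: unique.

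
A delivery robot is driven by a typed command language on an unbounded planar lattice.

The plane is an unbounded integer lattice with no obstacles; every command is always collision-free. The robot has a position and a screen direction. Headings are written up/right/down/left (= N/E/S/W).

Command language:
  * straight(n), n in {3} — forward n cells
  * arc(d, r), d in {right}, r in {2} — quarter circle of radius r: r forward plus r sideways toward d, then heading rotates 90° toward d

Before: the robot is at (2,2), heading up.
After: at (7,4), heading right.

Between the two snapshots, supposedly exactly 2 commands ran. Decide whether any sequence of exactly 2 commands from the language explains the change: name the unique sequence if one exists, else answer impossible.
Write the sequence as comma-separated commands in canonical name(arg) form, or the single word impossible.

arc(right, 2), straight(3)

key: running straight(3) before arc(right, 2) would end elsewhere — order is forced
start: at (2,2), heading up
step 1 (arc(right, 2)): at (4,4), heading right
step 2 (straight(3)): at (7,4), heading right
all 4 alternatives checked — unique.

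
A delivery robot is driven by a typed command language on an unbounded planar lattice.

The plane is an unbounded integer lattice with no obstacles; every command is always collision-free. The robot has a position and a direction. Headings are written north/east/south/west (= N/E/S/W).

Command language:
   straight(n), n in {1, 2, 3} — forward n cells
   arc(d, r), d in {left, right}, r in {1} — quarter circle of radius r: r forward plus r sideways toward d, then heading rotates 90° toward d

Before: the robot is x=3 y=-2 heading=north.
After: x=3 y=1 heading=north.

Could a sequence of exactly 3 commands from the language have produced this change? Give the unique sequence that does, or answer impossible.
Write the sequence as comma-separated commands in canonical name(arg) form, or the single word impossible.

straight(1), straight(1), straight(1)

key: heading stays N — no command in the sequence turns
start: x=3 y=-2 heading=north
t=1 straight(1) ⇒ x=3 y=-1 heading=north
t=2 straight(1) ⇒ x=3 y=0 heading=north
t=3 straight(1) ⇒ x=3 y=1 heading=north
no other 3-command option fits: unique.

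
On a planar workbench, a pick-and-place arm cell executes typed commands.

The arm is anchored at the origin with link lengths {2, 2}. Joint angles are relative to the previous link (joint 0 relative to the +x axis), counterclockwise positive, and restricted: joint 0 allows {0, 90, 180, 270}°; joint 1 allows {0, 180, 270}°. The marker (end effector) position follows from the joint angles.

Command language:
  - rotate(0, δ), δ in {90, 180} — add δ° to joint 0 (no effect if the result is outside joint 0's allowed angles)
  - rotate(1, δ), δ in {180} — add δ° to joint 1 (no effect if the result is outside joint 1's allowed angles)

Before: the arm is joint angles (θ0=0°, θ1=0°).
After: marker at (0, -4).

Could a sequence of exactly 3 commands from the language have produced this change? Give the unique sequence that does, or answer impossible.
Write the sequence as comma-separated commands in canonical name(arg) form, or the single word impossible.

start: joint angles (θ0=0°, θ1=0°)
t=1 rotate(0, 90) ⇒ joint angles (θ0=90°, θ1=0°)
t=2 rotate(0, 90) ⇒ joint angles (θ0=180°, θ1=0°)
t=3 rotate(0, 90) ⇒ joint angles (θ0=270°, θ1=0°)
no rival 3-sequence matches.

rotate(0, 90), rotate(0, 90), rotate(0, 90)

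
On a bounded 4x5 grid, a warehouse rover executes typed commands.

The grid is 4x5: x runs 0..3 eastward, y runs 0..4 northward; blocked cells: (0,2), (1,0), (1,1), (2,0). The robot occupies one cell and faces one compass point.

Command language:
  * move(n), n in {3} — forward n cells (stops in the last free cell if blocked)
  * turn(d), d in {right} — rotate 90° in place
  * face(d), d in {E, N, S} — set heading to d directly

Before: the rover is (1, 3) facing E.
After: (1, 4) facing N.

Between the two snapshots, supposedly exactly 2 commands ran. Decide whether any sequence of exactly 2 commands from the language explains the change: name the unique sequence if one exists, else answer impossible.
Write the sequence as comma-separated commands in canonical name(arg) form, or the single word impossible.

key: move(3) runs into the grid edge before its full distance
begin: (1, 3) facing E
1. face(N) → (1, 3) facing N
2. move(3) → (1, 4) facing N
no rival 2-sequence matches.

face(N), move(3)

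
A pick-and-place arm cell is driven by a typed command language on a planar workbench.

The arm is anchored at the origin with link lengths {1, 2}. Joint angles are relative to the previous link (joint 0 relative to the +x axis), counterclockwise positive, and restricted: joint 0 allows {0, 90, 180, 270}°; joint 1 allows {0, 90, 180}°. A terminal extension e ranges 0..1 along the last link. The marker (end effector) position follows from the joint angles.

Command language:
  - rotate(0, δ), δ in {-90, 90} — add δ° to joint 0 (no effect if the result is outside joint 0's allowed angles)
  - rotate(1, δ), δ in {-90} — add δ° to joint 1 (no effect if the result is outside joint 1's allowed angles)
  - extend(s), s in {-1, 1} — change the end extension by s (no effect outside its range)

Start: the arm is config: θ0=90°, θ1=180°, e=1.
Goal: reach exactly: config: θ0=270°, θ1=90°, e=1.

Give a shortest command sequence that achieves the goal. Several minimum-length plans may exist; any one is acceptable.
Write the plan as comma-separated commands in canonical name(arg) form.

rotate(1, -90), rotate(0, 90), rotate(0, 90)

start: config: θ0=90°, θ1=180°, e=1
step 1 (rotate(1, -90)): config: θ0=90°, θ1=90°, e=1
step 2 (rotate(0, 90)): config: θ0=180°, θ1=90°, e=1
step 3 (rotate(0, 90)): config: θ0=270°, θ1=90°, e=1
shorter routes all fall short; 3 is best.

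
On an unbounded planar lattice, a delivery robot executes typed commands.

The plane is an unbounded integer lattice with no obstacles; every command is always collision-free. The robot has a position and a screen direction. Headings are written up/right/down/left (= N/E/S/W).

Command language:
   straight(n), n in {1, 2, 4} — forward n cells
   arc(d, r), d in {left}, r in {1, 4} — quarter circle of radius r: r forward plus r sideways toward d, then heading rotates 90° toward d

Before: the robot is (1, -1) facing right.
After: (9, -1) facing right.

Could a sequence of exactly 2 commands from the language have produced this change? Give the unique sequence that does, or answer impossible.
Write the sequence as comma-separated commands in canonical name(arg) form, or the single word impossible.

straight(4), straight(4)

key: heading stays E — no command in the sequence turns
t0: (1, -1) facing right
[1] after straight(4): (5, -1) facing right
[2] after straight(4): (9, -1) facing right
uniquely the one of 25 2-step routes that fits.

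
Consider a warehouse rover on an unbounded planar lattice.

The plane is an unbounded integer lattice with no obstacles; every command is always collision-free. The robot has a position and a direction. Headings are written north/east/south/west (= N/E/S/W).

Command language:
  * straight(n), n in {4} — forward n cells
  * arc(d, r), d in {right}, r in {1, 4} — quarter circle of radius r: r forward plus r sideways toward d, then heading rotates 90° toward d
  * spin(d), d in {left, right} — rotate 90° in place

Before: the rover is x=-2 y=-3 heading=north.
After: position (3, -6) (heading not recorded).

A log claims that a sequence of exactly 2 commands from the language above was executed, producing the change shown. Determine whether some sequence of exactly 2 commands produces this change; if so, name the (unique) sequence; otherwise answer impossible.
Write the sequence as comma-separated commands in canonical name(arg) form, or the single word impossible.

key: order matters: swapping arc(right, 1) and arc(right, 4) lands elsewhere
initial: x=-2 y=-3 heading=north
1. arc(right, 1) → x=-1 y=-2 heading=east
2. arc(right, 4) → x=3 y=-6 heading=south
all 25 alternatives checked — unique.

arc(right, 1), arc(right, 4)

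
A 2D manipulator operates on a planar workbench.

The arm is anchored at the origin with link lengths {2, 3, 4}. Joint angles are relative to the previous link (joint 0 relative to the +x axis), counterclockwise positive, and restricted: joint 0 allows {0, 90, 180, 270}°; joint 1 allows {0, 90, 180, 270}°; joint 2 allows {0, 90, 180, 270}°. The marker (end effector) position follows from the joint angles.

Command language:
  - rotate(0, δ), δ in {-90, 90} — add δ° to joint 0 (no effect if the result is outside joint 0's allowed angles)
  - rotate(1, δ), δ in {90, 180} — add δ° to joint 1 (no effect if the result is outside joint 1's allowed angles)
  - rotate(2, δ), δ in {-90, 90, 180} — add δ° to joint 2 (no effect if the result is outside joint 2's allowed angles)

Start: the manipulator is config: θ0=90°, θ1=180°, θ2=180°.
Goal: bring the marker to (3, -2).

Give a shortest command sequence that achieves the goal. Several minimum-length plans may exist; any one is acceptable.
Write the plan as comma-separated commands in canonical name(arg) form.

t0: config: θ0=90°, θ1=180°, θ2=180°
step 1 (rotate(2, 90)): config: θ0=90°, θ1=180°, θ2=270°
step 2 (rotate(1, 90)): config: θ0=90°, θ1=270°, θ2=270°
nothing shorter than 2 reaches the goal.

rotate(2, 90), rotate(1, 90)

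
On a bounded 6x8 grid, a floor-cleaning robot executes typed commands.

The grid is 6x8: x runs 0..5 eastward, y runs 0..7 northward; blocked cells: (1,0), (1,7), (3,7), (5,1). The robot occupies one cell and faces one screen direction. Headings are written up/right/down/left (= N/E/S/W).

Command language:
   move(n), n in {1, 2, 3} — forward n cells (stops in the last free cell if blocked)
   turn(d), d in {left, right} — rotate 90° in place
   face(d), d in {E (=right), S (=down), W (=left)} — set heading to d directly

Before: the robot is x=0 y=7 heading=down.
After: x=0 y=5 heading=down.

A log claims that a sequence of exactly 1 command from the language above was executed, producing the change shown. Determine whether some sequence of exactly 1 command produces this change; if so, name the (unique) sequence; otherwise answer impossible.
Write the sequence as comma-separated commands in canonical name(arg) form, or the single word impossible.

move(2)

key: heading stays S — the single command does not turn
start: x=0 y=7 heading=down
step 1 (move(2)): x=0 y=5 heading=down
uniquely the one of 8 1-step routes that fits.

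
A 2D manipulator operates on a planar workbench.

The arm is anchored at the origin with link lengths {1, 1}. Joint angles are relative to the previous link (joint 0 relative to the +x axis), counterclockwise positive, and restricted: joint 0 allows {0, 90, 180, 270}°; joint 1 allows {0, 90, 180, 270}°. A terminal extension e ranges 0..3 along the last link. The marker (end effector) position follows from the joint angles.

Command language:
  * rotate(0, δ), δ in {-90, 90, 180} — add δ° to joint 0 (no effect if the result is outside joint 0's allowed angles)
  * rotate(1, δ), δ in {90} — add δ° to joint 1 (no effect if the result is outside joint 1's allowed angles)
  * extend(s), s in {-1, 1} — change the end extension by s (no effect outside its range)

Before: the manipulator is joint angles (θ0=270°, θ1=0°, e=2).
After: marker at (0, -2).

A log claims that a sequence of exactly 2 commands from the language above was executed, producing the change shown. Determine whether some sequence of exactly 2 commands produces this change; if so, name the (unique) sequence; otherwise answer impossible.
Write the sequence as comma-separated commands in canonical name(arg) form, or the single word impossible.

extend(-1), extend(-1)

from: joint angles (θ0=270°, θ1=0°, e=2)
1. extend(-1) → joint angles (θ0=270°, θ1=0°, e=1)
2. extend(-1) → joint angles (θ0=270°, θ1=0°, e=0)
all 36 alternatives checked — unique.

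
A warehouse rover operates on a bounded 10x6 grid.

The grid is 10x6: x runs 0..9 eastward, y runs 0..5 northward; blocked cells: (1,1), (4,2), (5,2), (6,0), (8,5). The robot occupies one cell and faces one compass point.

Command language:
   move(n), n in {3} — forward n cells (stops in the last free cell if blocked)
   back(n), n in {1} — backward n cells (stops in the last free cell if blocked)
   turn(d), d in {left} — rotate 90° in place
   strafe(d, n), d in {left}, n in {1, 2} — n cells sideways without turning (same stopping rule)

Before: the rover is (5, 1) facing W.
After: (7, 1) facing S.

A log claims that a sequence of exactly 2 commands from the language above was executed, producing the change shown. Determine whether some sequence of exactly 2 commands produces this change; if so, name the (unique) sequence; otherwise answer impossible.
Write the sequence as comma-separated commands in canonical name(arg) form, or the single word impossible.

turn(left), strafe(left, 2)

key: position moved to (7,1) AND the heading swung to S — translation plus rotation needed
start: (5, 1) facing W
1. turn(left) → (5, 1) facing S
2. strafe(left, 2) → (7, 1) facing S
uniquely the one of 25 2-step routes that fits.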